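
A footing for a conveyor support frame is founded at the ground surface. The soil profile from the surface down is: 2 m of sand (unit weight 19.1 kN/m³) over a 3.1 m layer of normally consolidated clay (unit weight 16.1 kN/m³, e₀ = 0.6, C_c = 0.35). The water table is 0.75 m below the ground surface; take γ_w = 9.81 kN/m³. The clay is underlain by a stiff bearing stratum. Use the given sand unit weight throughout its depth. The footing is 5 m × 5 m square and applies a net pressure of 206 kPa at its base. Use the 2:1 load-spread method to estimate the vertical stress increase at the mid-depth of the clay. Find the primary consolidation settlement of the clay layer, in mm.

S_c ≈ 321 mm

Mid-depth of clay below the ground surface: z = 2 + 3.1/2 = 3.55 m.
Total vertical stress at mid-clay: σ_v = 19.1×2 + 16.1×1.55 = 63.155 kPa.
Pore pressure: u = 9.81×(3.55 − 0.75) = 27.468 kPa.
Initial effective stress: σ'_0 = σ_v − u = 63.155 − 27.468 = 35.687 kPa.
Stress increase at mid-clay by the 2:1 spreading method:
Δσ = qBL/((B+z)(L+z)) = 206×5×5/((5+3.55)(5+3.55)) = 70.449 kPa
Final effective stress: σ'_f = σ'_0 + Δσ = 35.687 + 70.449 = 106.14 kPa.
Normally consolidated clay, so the full stress increment lies on the virgin compression line:
S_c = C_c·H/(1+e₀)·log₁₀(σ'_f/σ'_0) = 0.35×3.1/(1+0.6)×log₁₀(106.14/35.687)
    = 0.67812 × 0.47337 = 0.321 m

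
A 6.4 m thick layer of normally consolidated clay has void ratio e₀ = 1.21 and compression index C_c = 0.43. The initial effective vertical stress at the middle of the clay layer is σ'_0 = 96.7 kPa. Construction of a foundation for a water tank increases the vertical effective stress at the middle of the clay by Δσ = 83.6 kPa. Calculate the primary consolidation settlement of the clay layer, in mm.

S_c ≈ 337 mm

Final effective stress: σ'_f = σ'_0 + Δσ = 96.7 + 83.6 = 180.3 kPa.
Normally consolidated clay, so the full stress increment lies on the virgin compression line:
S_c = C_c·H/(1+e₀)·log₁₀(σ'_f/σ'_0) = 0.43×6.4/(1+1.21)×log₁₀(180.3/96.7)
    = 1.2452 × 0.27057 = 0.3369 m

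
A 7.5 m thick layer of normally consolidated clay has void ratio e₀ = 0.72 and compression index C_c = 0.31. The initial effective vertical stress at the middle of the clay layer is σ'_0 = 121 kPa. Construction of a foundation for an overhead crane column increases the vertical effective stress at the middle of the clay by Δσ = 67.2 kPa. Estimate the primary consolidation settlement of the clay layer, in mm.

S_c ≈ 259 mm

Final effective stress: σ'_f = σ'_0 + Δσ = 121 + 67.2 = 188.2 kPa.
Normally consolidated clay, so the full stress increment lies on the virgin compression line:
S_c = C_c·H/(1+e₀)·log₁₀(σ'_f/σ'_0) = 0.31×7.5/(1+0.72)×log₁₀(188.2/121)
    = 1.3517 × 0.19183 = 0.2593 m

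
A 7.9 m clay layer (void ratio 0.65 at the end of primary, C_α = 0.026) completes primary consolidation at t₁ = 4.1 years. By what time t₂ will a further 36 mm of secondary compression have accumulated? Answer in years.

t₂ ≈ 7.98 years

S_s = C_α·H/(1+e_p)·log₁₀(t₂/t₁) ⇒ log₁₀(t₂/t₁) = S_s·(1+e_p)/(C_α·H).
log₁₀(t₂/t₁) = 0.036 × (1+0.65) / (0.026×7.9) = 0.2892
t₂ = t₁ × 10^0.2892 = 4.1 × 1.946 = 7.979 years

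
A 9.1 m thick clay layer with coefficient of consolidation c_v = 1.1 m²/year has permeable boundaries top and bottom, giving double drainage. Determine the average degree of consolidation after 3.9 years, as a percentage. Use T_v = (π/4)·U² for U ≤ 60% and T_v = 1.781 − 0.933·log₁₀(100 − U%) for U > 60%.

U ≈ 51.4 %

Drainage path length: H_d = H/2 = 4.55 m (double drainage).
T_v = c_v·t/H_d² = 1.1×3.9/4.55² = 0.20722.
T_v = 0.20722 corresponds to the U ≤ 60% branch:
U = √(4T_v/π) = 0.5137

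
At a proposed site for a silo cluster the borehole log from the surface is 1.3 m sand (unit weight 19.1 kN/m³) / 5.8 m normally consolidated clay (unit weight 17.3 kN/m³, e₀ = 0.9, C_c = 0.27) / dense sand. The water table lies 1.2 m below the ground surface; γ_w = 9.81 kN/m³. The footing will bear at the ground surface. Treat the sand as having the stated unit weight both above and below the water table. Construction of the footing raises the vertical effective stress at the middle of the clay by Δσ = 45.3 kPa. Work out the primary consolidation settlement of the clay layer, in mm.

Mid-depth of clay below the ground surface: z = 1.3 + 5.8/2 = 4.2 m.
Total vertical stress at mid-clay: σ_v = 19.1×1.3 + 17.3×2.9 = 75 kPa.
Pore pressure: u = 9.81×(4.2 − 1.2) = 29.43 kPa.
Initial effective stress: σ'_0 = σ_v − u = 75 − 29.43 = 45.57 kPa.
Final effective stress: σ'_f = σ'_0 + Δσ = 45.57 + 45.3 = 90.87 kPa.
Normally consolidated clay, so the full stress increment lies on the virgin compression line:
S_c = C_c·H/(1+e₀)·log₁₀(σ'_f/σ'_0) = 0.27×5.8/(1+0.9)×log₁₀(90.87/45.57)
    = 0.82421 × 0.29974 = 0.247 m

S_c ≈ 247 mm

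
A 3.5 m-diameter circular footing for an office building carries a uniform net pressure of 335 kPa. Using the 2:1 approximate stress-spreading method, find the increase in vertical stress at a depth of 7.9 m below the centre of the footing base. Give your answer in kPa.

Δσ_z ≈ 31.6 kPa

By the 2:1 method the load spreads at 1 horizontal : 2 vertical, so at depth z the loaded area has grown by z in each plan dimension:
Δσ ≈ qD²/(D+z)² = 335×3.5²/(3.5+7.9)² = 31.577 kPa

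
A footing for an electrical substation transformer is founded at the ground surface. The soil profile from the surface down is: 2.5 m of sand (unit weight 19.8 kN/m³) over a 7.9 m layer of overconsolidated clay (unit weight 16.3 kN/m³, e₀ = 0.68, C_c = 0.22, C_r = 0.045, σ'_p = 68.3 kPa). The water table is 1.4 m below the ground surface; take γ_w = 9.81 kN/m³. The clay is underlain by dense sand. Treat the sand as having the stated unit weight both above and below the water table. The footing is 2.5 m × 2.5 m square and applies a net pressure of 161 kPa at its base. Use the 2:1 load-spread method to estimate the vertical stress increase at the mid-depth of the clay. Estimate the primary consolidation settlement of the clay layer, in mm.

S_c ≈ 58.8 mm

Mid-depth of clay below the ground surface: z = 2.5 + 7.9/2 = 6.45 m.
Total vertical stress at mid-clay: σ_v = 19.8×2.5 + 16.3×3.95 = 113.89 kPa.
Pore pressure: u = 9.81×(6.45 − 1.4) = 49.541 kPa.
Initial effective stress: σ'_0 = σ_v − u = 113.89 − 49.541 = 64.349 kPa.
Stress increase at mid-clay by the 2:1 spreading method:
Δσ = qBL/((B+z)(L+z)) = 161×2.5×2.5/((2.5+6.45)(2.5+6.45)) = 12.562 kPa
Final effective stress: σ'_f = 64.349 + 12.562 = 76.911 kPa.
σ'_f = 76.911 > σ'_p = 68.3 kPa, so the stress path crosses the preconsolidation pressure — recompression up to σ'_p, then virgin compression beyond:
S_c = H/(1+e₀)·[C_r·log₁₀(σ'_p/σ'_0) + C_c·log₁₀(σ'_f/σ'_p)]
    = 7.9/1.68 × [0.045×log₁₀(68.3/64.349) + 0.22×log₁₀(76.911/68.3)]
    = 4.7024 × [0.0011646 + 0.011345] = 0.05883 m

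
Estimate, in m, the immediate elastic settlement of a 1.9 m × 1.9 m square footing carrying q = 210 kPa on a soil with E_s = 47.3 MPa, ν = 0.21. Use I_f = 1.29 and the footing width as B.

Immediate (elastic) settlement: S_e = q·B·(1−ν²)/E_s · I_f.
E_s = 47.3 MPa = 47300 kPa.
S_e = 210 × 1.9 × (1 − 0.21²) / 47300 × 1.29
    = 210 × 1.9 × 0.9559 / 47300 × 1.29
    = 0.0104 m

S_e ≈ 0.0104 m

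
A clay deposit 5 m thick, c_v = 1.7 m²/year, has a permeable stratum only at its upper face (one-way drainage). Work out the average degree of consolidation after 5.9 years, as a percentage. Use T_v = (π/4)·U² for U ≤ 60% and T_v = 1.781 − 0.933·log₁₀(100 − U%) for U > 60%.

Drainage path length: H_d = H = 5 m (single drainage).
T_v = c_v·t/H_d² = 1.7×5.9/5² = 0.4012.
T_v = 0.4012 corresponds to the U > 60% branch:
U = 1 − 10^((1.781 − T_v)/0.933)/100 = 0.6988

U ≈ 69.9 %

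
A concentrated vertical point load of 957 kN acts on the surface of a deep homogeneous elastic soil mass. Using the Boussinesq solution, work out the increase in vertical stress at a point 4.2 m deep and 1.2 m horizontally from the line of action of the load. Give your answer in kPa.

Δσ_z ≈ 21.3 kPa

Boussinesq vertical stress below a point load on an elastic half-space:
Δσ_z = 3P/(2πz²) · [1 + (r/z)²]^(−5/2)
r/z = 1.2/4.2 = 0.28571; [1+(r/z)²]^(−5/2) = 0.82187.
Δσ_z = 3×957/(2π×4.2²) × 0.82187 = 25.903 × 0.82187 = 21.29 kPa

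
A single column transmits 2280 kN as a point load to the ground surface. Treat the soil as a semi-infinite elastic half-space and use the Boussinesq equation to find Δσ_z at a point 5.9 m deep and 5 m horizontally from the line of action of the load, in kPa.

Boussinesq vertical stress below a point load on an elastic half-space:
Δσ_z = 3P/(2πz²) · [1 + (r/z)²]^(−5/2)
r/z = 5/5.9 = 0.84746; [1+(r/z)²]^(−5/2) = 0.25842.
Δσ_z = 3×2280/(2π×5.9²) × 0.25842 = 31.273 × 0.25842 = 8.082 kPa

Δσ_z ≈ 8.08 kPa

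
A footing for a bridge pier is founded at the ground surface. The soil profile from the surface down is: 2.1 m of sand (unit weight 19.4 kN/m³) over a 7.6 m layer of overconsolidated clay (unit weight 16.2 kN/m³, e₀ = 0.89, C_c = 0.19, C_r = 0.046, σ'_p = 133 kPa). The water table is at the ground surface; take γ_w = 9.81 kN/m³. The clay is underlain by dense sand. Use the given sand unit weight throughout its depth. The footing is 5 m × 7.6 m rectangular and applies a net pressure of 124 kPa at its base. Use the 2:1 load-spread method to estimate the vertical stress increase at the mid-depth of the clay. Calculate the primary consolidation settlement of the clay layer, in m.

S_c ≈ 0.0436 m

Mid-depth of clay below the ground surface: z = 2.1 + 7.6/2 = 5.9 m.
Total vertical stress at mid-clay: σ_v = 19.4×2.1 + 16.2×3.8 = 102.3 kPa.
Pore pressure: u = 9.81×(5.9 − 0) = 57.879 kPa.
Initial effective stress: σ'_0 = σ_v − u = 102.3 − 57.879 = 44.421 kPa.
Stress increase at mid-clay by the 2:1 spreading method:
Δσ = qBL/((B+z)(L+z)) = 124×5×7.6/((5+5.9)(7.6+5.9)) = 32.022 kPa
Final effective stress: σ'_f = 44.421 + 32.022 = 76.443 kPa.
σ'_f = 76.443 ≤ σ'_p = 133 kPa, so the clay remains overconsolidated and only the recompression index applies:
S_c = C_r·H/(1+e₀)·log₁₀(σ'_f/σ'_0) = 0.046×7.6/1.89×log₁₀(76.443/44.421)
    = 0.18498 × 0.23575 = 0.04361 m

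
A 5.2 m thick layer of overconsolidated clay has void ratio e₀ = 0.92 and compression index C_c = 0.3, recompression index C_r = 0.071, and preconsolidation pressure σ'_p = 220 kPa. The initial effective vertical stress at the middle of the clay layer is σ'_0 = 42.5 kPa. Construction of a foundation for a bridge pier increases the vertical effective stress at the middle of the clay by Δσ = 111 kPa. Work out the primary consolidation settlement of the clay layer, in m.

S_c ≈ 0.107 m

Final effective stress: σ'_f = 42.5 + 111 = 153.5 kPa.
σ'_f = 153.5 ≤ σ'_p = 220 kPa, so the clay remains overconsolidated and only the recompression index applies:
S_c = C_r·H/(1+e₀)·log₁₀(σ'_f/σ'_0) = 0.071×5.2/1.92×log₁₀(153.5/42.5)
    = 0.19229 × 0.55772 = 0.1072 m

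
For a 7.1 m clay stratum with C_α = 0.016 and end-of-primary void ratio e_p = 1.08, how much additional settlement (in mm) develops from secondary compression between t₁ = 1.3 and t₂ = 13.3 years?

S_s ≈ 55.2 mm

Secondary compression: S_s = C_α·H/(1+e_p)·log₁₀(t₂/t₁)
S_s = 0.016×7.1/(1+1.08)×log₁₀(13.3/1.3)
    = 0.05462 × 1.01 = 0.05516 m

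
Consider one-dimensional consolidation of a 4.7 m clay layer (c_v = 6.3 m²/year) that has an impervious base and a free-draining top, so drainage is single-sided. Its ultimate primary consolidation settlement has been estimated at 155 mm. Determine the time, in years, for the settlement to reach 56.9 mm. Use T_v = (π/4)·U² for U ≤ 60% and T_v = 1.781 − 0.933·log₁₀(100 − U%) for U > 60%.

t ≈ 0.371 years

Drainage path length: H_d = H = 4.7 m (single drainage).
U = S(t)/S_ult = 56.9/155 = 0.3671.
U ≤ 60%: T_v = (π/4)·U² = (π/4)×0.3671² = 0.10584.
t = T_v·H_d²/c_v = 0.10584×4.7²/6.3 = 0.3711 years.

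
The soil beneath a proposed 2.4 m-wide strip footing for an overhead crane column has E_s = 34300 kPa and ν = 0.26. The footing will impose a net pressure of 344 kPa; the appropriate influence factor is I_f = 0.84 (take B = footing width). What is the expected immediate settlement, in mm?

Immediate (elastic) settlement: S_e = q·B·(1−ν²)/E_s · I_f.
S_e = 344 × 2.4 × (1 − 0.26²) / 34300 × 0.84
    = 344 × 2.4 × 0.9324 / 34300 × 0.84
    = 0.01885 m = 18.85 mm

S_e ≈ 18.9 mm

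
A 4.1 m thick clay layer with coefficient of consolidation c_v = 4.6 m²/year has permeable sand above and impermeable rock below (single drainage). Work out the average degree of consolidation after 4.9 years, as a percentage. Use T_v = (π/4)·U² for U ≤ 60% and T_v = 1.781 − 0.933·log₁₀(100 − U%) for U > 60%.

U ≈ 97 %

Drainage path length: H_d = H = 4.1 m (single drainage).
T_v = c_v·t/H_d² = 4.6×4.9/4.1² = 1.3409.
T_v = 1.3409 corresponds to the U > 60% branch:
U = 1 − 10^((1.781 − T_v)/0.933)/100 = 0.9704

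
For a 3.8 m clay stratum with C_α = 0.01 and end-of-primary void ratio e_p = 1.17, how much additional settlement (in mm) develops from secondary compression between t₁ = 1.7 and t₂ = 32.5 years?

S_s ≈ 22.4 mm

Secondary compression: S_s = C_α·H/(1+e_p)·log₁₀(t₂/t₁)
S_s = 0.01×3.8/(1+1.17)×log₁₀(32.5/1.7)
    = 0.01751 × 1.281 = 0.02244 m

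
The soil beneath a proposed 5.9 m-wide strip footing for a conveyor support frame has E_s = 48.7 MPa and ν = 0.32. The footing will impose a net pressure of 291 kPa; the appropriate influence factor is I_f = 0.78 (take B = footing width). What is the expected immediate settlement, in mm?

Immediate (elastic) settlement: S_e = q·B·(1−ν²)/E_s · I_f.
E_s = 48.7 MPa = 48700 kPa.
S_e = 291 × 5.9 × (1 − 0.32²) / 48700 × 0.78
    = 291 × 5.9 × 0.8976 / 48700 × 0.78
    = 0.02468 m = 24.68 mm

S_e ≈ 24.7 mm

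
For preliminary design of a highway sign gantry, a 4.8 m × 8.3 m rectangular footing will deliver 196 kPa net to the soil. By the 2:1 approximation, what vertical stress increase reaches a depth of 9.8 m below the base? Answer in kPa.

By the 2:1 method the load spreads at 1 horizontal : 2 vertical, so at depth z the loaded area has grown by z in each plan dimension:
Δσ = qBL/((B+z)(L+z)) = 196×4.8×8.3/((4.8+9.8)(8.3+9.8)) = 29.549 kPa

Δσ_z ≈ 29.5 kPa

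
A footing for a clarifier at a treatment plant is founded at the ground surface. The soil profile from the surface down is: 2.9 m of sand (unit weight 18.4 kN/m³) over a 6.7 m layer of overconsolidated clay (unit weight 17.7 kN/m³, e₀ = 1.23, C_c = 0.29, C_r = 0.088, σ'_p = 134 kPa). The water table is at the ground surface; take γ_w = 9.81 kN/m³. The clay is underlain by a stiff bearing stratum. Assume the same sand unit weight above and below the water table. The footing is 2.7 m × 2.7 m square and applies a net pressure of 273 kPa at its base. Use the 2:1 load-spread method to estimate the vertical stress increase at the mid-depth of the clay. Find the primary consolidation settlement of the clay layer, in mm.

Mid-depth of clay below the ground surface: z = 2.9 + 6.7/2 = 6.25 m.
Total vertical stress at mid-clay: σ_v = 18.4×2.9 + 17.7×3.35 = 112.66 kPa.
Pore pressure: u = 9.81×(6.25 − 0) = 61.312 kPa.
Initial effective stress: σ'_0 = σ_v − u = 112.66 − 61.312 = 51.348 kPa.
Stress increase at mid-clay by the 2:1 spreading method:
Δσ = qBL/((B+z)(L+z)) = 273×2.7×2.7/((2.7+6.25)(2.7+6.25)) = 24.845 kPa
Final effective stress: σ'_f = 51.348 + 24.845 = 76.193 kPa.
σ'_f = 76.193 ≤ σ'_p = 134 kPa, so the clay remains overconsolidated and only the recompression index applies:
S_c = C_r·H/(1+e₀)·log₁₀(σ'_f/σ'_0) = 0.088×6.7/2.23×log₁₀(76.193/51.348)
    = 0.2644 × 0.17139 = 0.04531 m

S_c ≈ 45.3 mm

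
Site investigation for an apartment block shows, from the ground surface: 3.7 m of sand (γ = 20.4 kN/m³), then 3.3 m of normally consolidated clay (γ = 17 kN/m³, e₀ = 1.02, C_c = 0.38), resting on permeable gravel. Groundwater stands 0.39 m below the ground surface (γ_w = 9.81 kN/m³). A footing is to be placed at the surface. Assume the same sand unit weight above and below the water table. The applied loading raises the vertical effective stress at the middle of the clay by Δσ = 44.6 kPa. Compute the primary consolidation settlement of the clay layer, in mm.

Mid-depth of clay below the ground surface: z = 3.7 + 3.3/2 = 5.35 m.
Total vertical stress at mid-clay: σ_v = 20.4×3.7 + 17×1.65 = 103.53 kPa.
Pore pressure: u = 9.81×(5.35 − 0.39) = 48.658 kPa.
Initial effective stress: σ'_0 = σ_v − u = 103.53 − 48.658 = 54.872 kPa.
Final effective stress: σ'_f = σ'_0 + Δσ = 54.872 + 44.6 = 99.472 kPa.
Normally consolidated clay, so the full stress increment lies on the virgin compression line:
S_c = C_c·H/(1+e₀)·log₁₀(σ'_f/σ'_0) = 0.38×3.3/(1+1.02)×log₁₀(99.472/54.872)
    = 0.62079 × 0.25835 = 0.1604 m

S_c ≈ 160 mm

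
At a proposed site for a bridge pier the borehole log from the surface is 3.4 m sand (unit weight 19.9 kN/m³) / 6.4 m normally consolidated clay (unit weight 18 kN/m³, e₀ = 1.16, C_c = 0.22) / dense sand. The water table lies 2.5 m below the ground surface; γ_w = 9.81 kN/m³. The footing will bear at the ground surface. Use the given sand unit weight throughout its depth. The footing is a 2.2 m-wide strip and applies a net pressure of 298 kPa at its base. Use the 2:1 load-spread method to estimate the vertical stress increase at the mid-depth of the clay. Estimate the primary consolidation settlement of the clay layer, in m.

S_c ≈ 0.178 m

Mid-depth of clay below the ground surface: z = 3.4 + 6.4/2 = 6.6 m.
Total vertical stress at mid-clay: σ_v = 19.9×3.4 + 18×3.2 = 125.26 kPa.
Pore pressure: u = 9.81×(6.6 − 2.5) = 40.221 kPa.
Initial effective stress: σ'_0 = σ_v − u = 125.26 − 40.221 = 85.039 kPa.
Stress increase at mid-clay by the 2:1 spreading method:
Δσ = qB/(B+z) = 298×2.2/(2.2+6.6) = 74.5 kPa
Final effective stress: σ'_f = σ'_0 + Δσ = 85.039 + 74.5 = 159.54 kPa.
Normally consolidated clay, so the full stress increment lies on the virgin compression line:
S_c = C_c·H/(1+e₀)·log₁₀(σ'_f/σ'_0) = 0.22×6.4/(1+1.16)×log₁₀(159.54/85.039)
    = 0.65185 × 0.27325 = 0.1781 m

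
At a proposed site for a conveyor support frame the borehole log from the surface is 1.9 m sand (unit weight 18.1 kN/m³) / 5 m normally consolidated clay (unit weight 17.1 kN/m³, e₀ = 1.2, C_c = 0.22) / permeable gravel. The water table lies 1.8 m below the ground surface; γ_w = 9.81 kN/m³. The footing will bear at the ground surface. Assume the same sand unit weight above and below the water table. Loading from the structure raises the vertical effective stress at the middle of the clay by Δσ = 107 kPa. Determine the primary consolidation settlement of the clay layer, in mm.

Mid-depth of clay below the ground surface: z = 1.9 + 5/2 = 4.4 m.
Total vertical stress at mid-clay: σ_v = 18.1×1.9 + 17.1×2.5 = 77.14 kPa.
Pore pressure: u = 9.81×(4.4 − 1.8) = 25.506 kPa.
Initial effective stress: σ'_0 = σ_v − u = 77.14 − 25.506 = 51.634 kPa.
Final effective stress: σ'_f = σ'_0 + Δσ = 51.634 + 107 = 158.63 kPa.
Normally consolidated clay, so the full stress increment lies on the virgin compression line:
S_c = C_c·H/(1+e₀)·log₁₀(σ'_f/σ'_0) = 0.22×5/(1+1.2)×log₁₀(158.63/51.634)
    = 0.5 × 0.48745 = 0.2437 m

S_c ≈ 244 mm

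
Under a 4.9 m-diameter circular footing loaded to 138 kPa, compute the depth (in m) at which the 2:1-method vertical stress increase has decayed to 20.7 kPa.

z ≈ 7.75 m

2:1 spreading — at depth z the loaded area has grown by z in each plan dimension:
qD²/(D+z)² = Δσ_z ⇒ z = D(√(q/Δσ_z) − 1) = 4.9×(√(138/20.7) − 1) = 7.752 m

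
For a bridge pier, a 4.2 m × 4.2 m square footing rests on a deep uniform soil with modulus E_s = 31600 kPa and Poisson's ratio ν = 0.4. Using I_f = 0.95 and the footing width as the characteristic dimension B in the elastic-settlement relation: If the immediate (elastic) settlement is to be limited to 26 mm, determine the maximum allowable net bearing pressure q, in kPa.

S_e = q·B·(1−ν²)/E_s · I_f  ⇒  q = S_e·E_s / (B·(1−ν²)·I_f).
q = 0.026 × 31600 / (4.2 × 0.84 × 0.95) = 245.1 kPa

q ≈ 245 kPa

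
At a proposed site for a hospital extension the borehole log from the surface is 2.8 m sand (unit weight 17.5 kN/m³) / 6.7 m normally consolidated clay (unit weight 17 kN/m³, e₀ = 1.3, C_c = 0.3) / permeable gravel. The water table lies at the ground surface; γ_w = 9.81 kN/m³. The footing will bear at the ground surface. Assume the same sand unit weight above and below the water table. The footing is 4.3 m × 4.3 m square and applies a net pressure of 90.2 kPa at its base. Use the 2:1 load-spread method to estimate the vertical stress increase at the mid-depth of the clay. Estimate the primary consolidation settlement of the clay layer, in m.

Mid-depth of clay below the ground surface: z = 2.8 + 6.7/2 = 6.15 m.
Total vertical stress at mid-clay: σ_v = 17.5×2.8 + 17×3.35 = 105.95 kPa.
Pore pressure: u = 9.81×(6.15 − 0) = 60.332 kPa.
Initial effective stress: σ'_0 = σ_v − u = 105.95 − 60.332 = 45.618 kPa.
Stress increase at mid-clay by the 2:1 spreading method:
Δσ = qBL/((B+z)(L+z)) = 90.2×4.3×4.3/((4.3+6.15)(4.3+6.15)) = 15.273 kPa
Final effective stress: σ'_f = σ'_0 + Δσ = 45.618 + 15.273 = 60.891 kPa.
Normally consolidated clay, so the full stress increment lies on the virgin compression line:
S_c = C_c·H/(1+e₀)·log₁₀(σ'_f/σ'_0) = 0.3×6.7/(1+1.3)×log₁₀(60.891/45.618)
    = 0.87391 × 0.12542 = 0.1096 m

S_c ≈ 0.11 m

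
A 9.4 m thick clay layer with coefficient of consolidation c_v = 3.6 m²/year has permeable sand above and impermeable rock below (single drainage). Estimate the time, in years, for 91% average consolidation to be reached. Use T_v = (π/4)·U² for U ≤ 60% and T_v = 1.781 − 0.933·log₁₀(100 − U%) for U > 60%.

Drainage path length: H_d = H = 9.4 m (single drainage).
U > 60%: T_v = 1.781 − 0.933·log₁₀(100 − 91) = 0.89069.
t = T_v·H_d²/c_v = 0.89069×9.4²/3.6 = 21.86 years.

t ≈ 21.9 years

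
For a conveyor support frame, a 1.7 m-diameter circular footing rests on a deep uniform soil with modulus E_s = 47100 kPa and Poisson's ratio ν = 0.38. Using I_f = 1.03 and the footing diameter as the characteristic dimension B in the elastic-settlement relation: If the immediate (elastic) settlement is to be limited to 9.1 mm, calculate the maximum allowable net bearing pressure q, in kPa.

q ≈ 286 kPa

S_e = q·B·(1−ν²)/E_s · I_f  ⇒  q = S_e·E_s / (B·(1−ν²)·I_f).
q = 0.0091 × 47100 / (1.7 × 0.8556 × 1.03) = 286.1 kPa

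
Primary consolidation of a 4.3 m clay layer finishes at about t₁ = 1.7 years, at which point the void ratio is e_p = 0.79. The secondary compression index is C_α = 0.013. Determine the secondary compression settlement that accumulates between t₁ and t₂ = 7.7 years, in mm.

S_s ≈ 20.5 mm

Secondary compression: S_s = C_α·H/(1+e_p)·log₁₀(t₂/t₁)
S_s = 0.013×4.3/(1+0.79)×log₁₀(7.7/1.7)
    = 0.03123 × 0.656 = 0.02049 m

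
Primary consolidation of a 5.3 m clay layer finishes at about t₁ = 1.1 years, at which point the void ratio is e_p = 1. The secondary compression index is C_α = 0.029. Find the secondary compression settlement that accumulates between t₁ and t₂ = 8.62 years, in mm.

S_s ≈ 68.7 mm

Secondary compression: S_s = C_α·H/(1+e_p)·log₁₀(t₂/t₁)
S_s = 0.029×5.3/(1+1)×log₁₀(8.62/1.1)
    = 0.07685 × 0.8941 = 0.06871 m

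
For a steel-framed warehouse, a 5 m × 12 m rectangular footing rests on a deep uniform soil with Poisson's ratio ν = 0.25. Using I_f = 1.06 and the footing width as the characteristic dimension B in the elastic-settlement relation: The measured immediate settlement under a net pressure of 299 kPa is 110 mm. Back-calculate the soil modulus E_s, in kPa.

E_s ≈ 13500 kPa

S_e = q·B·(1−ν²)/E_s · I_f  ⇒  E_s = q·B·(1−ν²)·I_f / S_e.
E_s = 299 × 5 × 0.9375 × 1.06 / 0.11 = 13510 kPa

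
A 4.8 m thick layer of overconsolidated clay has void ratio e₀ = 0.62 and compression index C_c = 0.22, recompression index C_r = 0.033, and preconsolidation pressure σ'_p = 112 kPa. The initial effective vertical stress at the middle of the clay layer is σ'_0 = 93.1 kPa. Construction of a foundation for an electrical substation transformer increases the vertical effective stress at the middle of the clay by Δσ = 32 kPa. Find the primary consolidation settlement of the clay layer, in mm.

Final effective stress: σ'_f = 93.1 + 32 = 125.1 kPa.
σ'_f = 125.1 > σ'_p = 112 kPa, so the stress path crosses the preconsolidation pressure — recompression up to σ'_p, then virgin compression beyond:
S_c = H/(1+e₀)·[C_r·log₁₀(σ'_p/σ'_0) + C_c·log₁₀(σ'_f/σ'_p)]
    = 4.8/1.62 × [0.033×log₁₀(112/93.1) + 0.22×log₁₀(125.1/112)]
    = 2.963 × [0.0026489 + 0.010569] = 0.03916 m

S_c ≈ 39.2 mm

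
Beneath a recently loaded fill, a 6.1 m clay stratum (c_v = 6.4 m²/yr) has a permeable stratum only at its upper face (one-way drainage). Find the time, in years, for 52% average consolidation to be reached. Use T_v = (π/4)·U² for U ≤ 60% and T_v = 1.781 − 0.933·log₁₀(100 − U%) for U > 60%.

t ≈ 1.23 years

Drainage path length: H_d = H = 6.1 m (single drainage).
U ≤ 60%: T_v = (π/4)·U² = (π/4)×0.52² = 0.21237.
t = T_v·H_d²/c_v = 0.21237×6.1²/6.4 = 1.235 years.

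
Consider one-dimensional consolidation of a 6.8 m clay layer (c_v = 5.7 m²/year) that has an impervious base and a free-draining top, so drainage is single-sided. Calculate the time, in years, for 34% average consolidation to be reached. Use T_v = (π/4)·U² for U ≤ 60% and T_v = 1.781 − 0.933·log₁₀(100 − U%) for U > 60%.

Drainage path length: H_d = H = 6.8 m (single drainage).
U ≤ 60%: T_v = (π/4)·U² = (π/4)×0.34² = 0.090792.
t = T_v·H_d²/c_v = 0.090792×6.8²/5.7 = 0.7365 years.

t ≈ 0.737 years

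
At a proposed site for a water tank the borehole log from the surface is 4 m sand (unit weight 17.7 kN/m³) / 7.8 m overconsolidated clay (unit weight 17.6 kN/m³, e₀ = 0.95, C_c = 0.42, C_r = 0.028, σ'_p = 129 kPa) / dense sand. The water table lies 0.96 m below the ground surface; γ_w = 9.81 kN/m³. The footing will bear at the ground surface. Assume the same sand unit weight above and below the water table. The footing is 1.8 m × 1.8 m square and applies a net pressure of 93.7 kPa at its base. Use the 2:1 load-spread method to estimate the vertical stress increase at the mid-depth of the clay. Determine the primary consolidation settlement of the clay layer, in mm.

Mid-depth of clay below the ground surface: z = 4 + 7.8/2 = 7.9 m.
Total vertical stress at mid-clay: σ_v = 17.7×4 + 17.6×3.9 = 139.44 kPa.
Pore pressure: u = 9.81×(7.9 − 0.96) = 68.081 kPa.
Initial effective stress: σ'_0 = σ_v − u = 139.44 − 68.081 = 71.359 kPa.
Stress increase at mid-clay by the 2:1 spreading method:
Δσ = qBL/((B+z)(L+z)) = 93.7×1.8×1.8/((1.8+7.9)(1.8+7.9)) = 3.2266 kPa
Final effective stress: σ'_f = 71.359 + 3.2266 = 74.586 kPa.
σ'_f = 74.586 ≤ σ'_p = 129 kPa, so the clay remains overconsolidated and only the recompression index applies:
S_c = C_r·H/(1+e₀)·log₁₀(σ'_f/σ'_0) = 0.028×7.8/1.95×log₁₀(74.586/71.359)
    = 0.112 × 0.019209 = 0.002151 m

S_c ≈ 2.15 mm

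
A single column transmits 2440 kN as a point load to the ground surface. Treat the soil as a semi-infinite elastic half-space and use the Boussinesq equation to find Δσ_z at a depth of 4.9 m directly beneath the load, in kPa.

Boussinesq vertical stress below a point load on an elastic half-space:
Δσ_z = 3P/(2πz²) · [1 + (r/z)²]^(−5/2)
r/z = 0/4.9 = 0; [1+(r/z)²]^(−5/2) = 1.
Δσ_z = 3×2440/(2π×4.9²) × 1 = 48.522 × 1 = 48.52 kPa

Δσ_z ≈ 48.5 kPa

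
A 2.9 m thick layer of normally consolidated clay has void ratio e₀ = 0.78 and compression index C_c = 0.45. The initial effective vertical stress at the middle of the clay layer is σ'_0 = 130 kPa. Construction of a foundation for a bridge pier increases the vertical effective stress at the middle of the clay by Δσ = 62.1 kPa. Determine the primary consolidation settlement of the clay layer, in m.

S_c ≈ 0.124 m

Final effective stress: σ'_f = σ'_0 + Δσ = 130 + 62.1 = 192.1 kPa.
Normally consolidated clay, so the full stress increment lies on the virgin compression line:
S_c = C_c·H/(1+e₀)·log₁₀(σ'_f/σ'_0) = 0.45×2.9/(1+0.78)×log₁₀(192.1/130)
    = 0.73315 × 0.16958 = 0.1243 m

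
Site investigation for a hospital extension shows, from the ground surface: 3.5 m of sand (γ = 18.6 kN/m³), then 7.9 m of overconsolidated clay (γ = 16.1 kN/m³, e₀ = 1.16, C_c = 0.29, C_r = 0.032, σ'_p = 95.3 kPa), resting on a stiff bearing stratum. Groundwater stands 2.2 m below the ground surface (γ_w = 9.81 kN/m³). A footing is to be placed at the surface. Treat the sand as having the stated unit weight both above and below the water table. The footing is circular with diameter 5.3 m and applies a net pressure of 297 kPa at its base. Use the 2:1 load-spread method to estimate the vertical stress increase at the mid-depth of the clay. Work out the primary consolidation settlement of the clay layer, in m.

S_c ≈ 0.148 m

Mid-depth of clay below the ground surface: z = 3.5 + 7.9/2 = 7.45 m.
Total vertical stress at mid-clay: σ_v = 18.6×3.5 + 16.1×3.95 = 128.7 kPa.
Pore pressure: u = 9.81×(7.45 − 2.2) = 51.503 kPa.
Initial effective stress: σ'_0 = σ_v − u = 128.7 − 51.503 = 77.197 kPa.
Stress increase at mid-clay by the 2:1 spreading method:
Δσ ≈ qD²/(D+z)² = 297×5.3²/(5.3+7.45)² = 51.32 kPa
Final effective stress: σ'_f = 77.197 + 51.32 = 128.52 kPa.
σ'_f = 128.52 > σ'_p = 95.3 kPa, so the stress path crosses the preconsolidation pressure — recompression up to σ'_p, then virgin compression beyond:
S_c = H/(1+e₀)·[C_r·log₁₀(σ'_p/σ'_0) + C_c·log₁₀(σ'_f/σ'_p)]
    = 7.9/2.16 × [0.032×log₁₀(95.3/77.197) + 0.29×log₁₀(128.52/95.3)]
    = 3.6574 × [0.0029278 + 0.037665] = 0.1485 m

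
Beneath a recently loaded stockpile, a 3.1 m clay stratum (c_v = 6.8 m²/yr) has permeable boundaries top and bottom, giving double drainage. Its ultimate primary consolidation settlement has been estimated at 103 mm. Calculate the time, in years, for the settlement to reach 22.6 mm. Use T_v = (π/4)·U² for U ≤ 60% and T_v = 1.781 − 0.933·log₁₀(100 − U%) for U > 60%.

Drainage path length: H_d = H/2 = 1.55 m (double drainage).
U = S(t)/S_ult = 22.6/103 = 0.2194.
U ≤ 60%: T_v = (π/4)·U² = (π/4)×0.21942² = 0.037812.
t = T_v·H_d²/c_v = 0.037812×1.55²/6.8 = 0.01336 years.

t ≈ 0.0134 years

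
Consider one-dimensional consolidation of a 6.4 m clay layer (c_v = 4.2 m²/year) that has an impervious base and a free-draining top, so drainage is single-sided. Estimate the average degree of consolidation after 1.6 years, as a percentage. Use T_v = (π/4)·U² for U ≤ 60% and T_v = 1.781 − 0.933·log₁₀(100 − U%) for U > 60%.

Drainage path length: H_d = H = 6.4 m (single drainage).
T_v = c_v·t/H_d² = 4.2×1.6/6.4² = 0.16406.
T_v = 0.16406 corresponds to the U ≤ 60% branch:
U = √(4T_v/π) = 0.457

U ≈ 45.7 %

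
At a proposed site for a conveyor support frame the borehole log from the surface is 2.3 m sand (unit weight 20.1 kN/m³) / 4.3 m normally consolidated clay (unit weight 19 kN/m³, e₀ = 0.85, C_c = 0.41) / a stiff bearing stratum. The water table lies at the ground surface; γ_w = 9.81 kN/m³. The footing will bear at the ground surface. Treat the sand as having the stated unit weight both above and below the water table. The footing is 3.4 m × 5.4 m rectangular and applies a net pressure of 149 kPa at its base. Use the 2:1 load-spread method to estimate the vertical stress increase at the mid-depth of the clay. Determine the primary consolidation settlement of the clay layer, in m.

Mid-depth of clay below the ground surface: z = 2.3 + 4.3/2 = 4.45 m.
Total vertical stress at mid-clay: σ_v = 20.1×2.3 + 19×2.15 = 87.08 kPa.
Pore pressure: u = 9.81×(4.45 − 0) = 43.655 kPa.
Initial effective stress: σ'_0 = σ_v − u = 87.08 − 43.655 = 43.425 kPa.
Stress increase at mid-clay by the 2:1 spreading method:
Δσ = qBL/((B+z)(L+z)) = 149×3.4×5.4/((3.4+4.45)(5.4+4.45)) = 35.38 kPa
Final effective stress: σ'_f = σ'_0 + Δσ = 43.425 + 35.38 = 78.805 kPa.
Normally consolidated clay, so the full stress increment lies on the virgin compression line:
S_c = C_c·H/(1+e₀)·log₁₀(σ'_f/σ'_0) = 0.41×4.3/(1+0.85)×log₁₀(78.805/43.425)
    = 0.95297 × 0.25881 = 0.2466 m

S_c ≈ 0.247 m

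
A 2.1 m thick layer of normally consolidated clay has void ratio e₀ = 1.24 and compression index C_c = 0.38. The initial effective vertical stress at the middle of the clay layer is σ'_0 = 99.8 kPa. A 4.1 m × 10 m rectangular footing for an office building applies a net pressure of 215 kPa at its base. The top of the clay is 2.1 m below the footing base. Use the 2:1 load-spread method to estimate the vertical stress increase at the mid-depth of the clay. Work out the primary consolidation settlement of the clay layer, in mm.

Mid-depth of clay below the footing base: z = 2.1 + 2.1/2 = 3.15 m.
Stress increase at mid-clay by the 2:1 spreading method:
Δσ = qBL/((B+z)(L+z)) = 215×4.1×10/((4.1+3.15)(10+3.15)) = 92.461 kPa
Final effective stress: σ'_f = σ'_0 + Δσ = 99.8 + 92.461 = 192.26 kPa.
Normally consolidated clay, so the full stress increment lies on the virgin compression line:
S_c = C_c·H/(1+e₀)·log₁₀(σ'_f/σ'_0) = 0.38×2.1/(1+1.24)×log₁₀(192.26/99.8)
    = 0.35625 × 0.28476 = 0.1014 m

S_c ≈ 101 mm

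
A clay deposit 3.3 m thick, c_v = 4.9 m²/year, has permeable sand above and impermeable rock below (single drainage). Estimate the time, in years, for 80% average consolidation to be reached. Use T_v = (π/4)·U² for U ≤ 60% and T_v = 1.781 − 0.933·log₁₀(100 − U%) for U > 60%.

Drainage path length: H_d = H = 3.3 m (single drainage).
U > 60%: T_v = 1.781 − 0.933·log₁₀(100 − 80) = 0.56714.
t = T_v·H_d²/c_v = 0.56714×3.3²/4.9 = 1.26 years.

t ≈ 1.26 years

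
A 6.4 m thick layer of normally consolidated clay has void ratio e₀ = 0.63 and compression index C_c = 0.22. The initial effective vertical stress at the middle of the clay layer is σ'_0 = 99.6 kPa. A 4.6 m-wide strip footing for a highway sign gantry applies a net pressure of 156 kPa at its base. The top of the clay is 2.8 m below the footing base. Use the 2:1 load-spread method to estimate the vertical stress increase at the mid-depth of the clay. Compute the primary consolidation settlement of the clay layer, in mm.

Mid-depth of clay below the footing base: z = 2.8 + 6.4/2 = 6 m.
Stress increase at mid-clay by the 2:1 spreading method:
Δσ = qB/(B+z) = 156×4.6/(4.6+6) = 67.698 kPa
Final effective stress: σ'_f = σ'_0 + Δσ = 99.6 + 67.698 = 167.3 kPa.
Normally consolidated clay, so the full stress increment lies on the virgin compression line:
S_c = C_c·H/(1+e₀)·log₁₀(σ'_f/σ'_0) = 0.22×6.4/(1+0.63)×log₁₀(167.3/99.6)
    = 0.8638 × 0.22524 = 0.1946 m

S_c ≈ 195 mm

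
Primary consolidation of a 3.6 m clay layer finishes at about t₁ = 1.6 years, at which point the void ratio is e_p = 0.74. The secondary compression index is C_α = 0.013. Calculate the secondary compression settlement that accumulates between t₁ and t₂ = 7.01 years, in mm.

S_s ≈ 17.3 mm

Secondary compression: S_s = C_α·H/(1+e_p)·log₁₀(t₂/t₁)
S_s = 0.013×3.6/(1+0.74)×log₁₀(7.01/1.6)
    = 0.0269 × 0.6416 = 0.01726 m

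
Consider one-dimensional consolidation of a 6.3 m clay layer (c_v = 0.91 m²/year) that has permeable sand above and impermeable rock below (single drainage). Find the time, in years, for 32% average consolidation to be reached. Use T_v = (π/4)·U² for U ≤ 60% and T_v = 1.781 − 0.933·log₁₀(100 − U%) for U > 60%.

Drainage path length: H_d = H = 6.3 m (single drainage).
U ≤ 60%: T_v = (π/4)·U² = (π/4)×0.32² = 0.080425.
t = T_v·H_d²/c_v = 0.080425×6.3²/0.91 = 3.508 years.

t ≈ 3.51 years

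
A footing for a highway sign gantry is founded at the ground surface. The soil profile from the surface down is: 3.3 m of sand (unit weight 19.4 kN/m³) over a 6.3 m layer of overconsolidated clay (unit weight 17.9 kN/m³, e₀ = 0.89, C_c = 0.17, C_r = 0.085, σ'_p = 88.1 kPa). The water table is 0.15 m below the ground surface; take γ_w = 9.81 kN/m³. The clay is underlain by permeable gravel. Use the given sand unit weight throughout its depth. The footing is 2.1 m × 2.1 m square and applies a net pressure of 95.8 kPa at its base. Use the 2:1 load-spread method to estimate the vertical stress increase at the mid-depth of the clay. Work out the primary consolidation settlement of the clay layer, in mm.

Mid-depth of clay below the ground surface: z = 3.3 + 6.3/2 = 6.45 m.
Total vertical stress at mid-clay: σ_v = 19.4×3.3 + 17.9×3.15 = 120.4 kPa.
Pore pressure: u = 9.81×(6.45 − 0.15) = 61.803 kPa.
Initial effective stress: σ'_0 = σ_v − u = 120.4 − 61.803 = 58.597 kPa.
Stress increase at mid-clay by the 2:1 spreading method:
Δσ = qBL/((B+z)(L+z)) = 95.8×2.1×2.1/((2.1+6.45)(2.1+6.45)) = 5.7793 kPa
Final effective stress: σ'_f = 58.597 + 5.7793 = 64.376 kPa.
σ'_f = 64.376 ≤ σ'_p = 88.1 kPa, so the clay remains overconsolidated and only the recompression index applies:
S_c = C_r·H/(1+e₀)·log₁₀(σ'_f/σ'_0) = 0.085×6.3/1.89×log₁₀(64.376/58.597)
    = 0.28333 × 0.040849 = 0.01157 m

S_c ≈ 11.6 mm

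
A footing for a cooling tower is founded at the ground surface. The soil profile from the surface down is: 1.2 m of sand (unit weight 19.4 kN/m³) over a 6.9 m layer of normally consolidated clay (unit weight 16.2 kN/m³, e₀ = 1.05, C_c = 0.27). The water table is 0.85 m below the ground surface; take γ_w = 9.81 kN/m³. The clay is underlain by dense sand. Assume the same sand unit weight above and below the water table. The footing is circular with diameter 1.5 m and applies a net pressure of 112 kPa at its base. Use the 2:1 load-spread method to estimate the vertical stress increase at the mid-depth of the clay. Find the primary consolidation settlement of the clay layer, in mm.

Mid-depth of clay below the ground surface: z = 1.2 + 6.9/2 = 4.65 m.
Total vertical stress at mid-clay: σ_v = 19.4×1.2 + 16.2×3.45 = 79.17 kPa.
Pore pressure: u = 9.81×(4.65 − 0.85) = 37.278 kPa.
Initial effective stress: σ'_0 = σ_v − u = 79.17 − 37.278 = 41.892 kPa.
Stress increase at mid-clay by the 2:1 spreading method:
Δσ ≈ qD²/(D+z)² = 112×1.5²/(1.5+4.65)² = 6.6627 kPa
Final effective stress: σ'_f = σ'_0 + Δσ = 41.892 + 6.6627 = 48.555 kPa.
Normally consolidated clay, so the full stress increment lies on the virgin compression line:
S_c = C_c·H/(1+e₀)·log₁₀(σ'_f/σ'_0) = 0.27×6.9/(1+1.05)×log₁₀(48.555/41.892)
    = 0.90878 × 0.064103 = 0.05826 m

S_c ≈ 58.3 mm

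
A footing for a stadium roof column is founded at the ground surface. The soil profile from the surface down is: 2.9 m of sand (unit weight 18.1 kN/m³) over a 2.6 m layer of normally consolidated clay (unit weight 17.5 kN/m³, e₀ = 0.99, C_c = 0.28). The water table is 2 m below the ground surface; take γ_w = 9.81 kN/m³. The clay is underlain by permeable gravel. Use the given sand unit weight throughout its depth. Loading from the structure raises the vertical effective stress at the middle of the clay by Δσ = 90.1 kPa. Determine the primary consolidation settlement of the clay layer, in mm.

S_c ≈ 157 mm

Mid-depth of clay below the ground surface: z = 2.9 + 2.6/2 = 4.2 m.
Total vertical stress at mid-clay: σ_v = 18.1×2.9 + 17.5×1.3 = 75.24 kPa.
Pore pressure: u = 9.81×(4.2 − 2) = 21.582 kPa.
Initial effective stress: σ'_0 = σ_v − u = 75.24 − 21.582 = 53.658 kPa.
Final effective stress: σ'_f = σ'_0 + Δσ = 53.658 + 90.1 = 143.76 kPa.
Normally consolidated clay, so the full stress increment lies on the virgin compression line:
S_c = C_c·H/(1+e₀)·log₁₀(σ'_f/σ'_0) = 0.28×2.6/(1+0.99)×log₁₀(143.76/53.658)
    = 0.36583 × 0.428 = 0.1566 m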